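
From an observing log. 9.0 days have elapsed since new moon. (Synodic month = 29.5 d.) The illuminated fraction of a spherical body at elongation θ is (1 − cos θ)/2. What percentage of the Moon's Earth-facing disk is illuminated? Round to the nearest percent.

67%

Phase angle: θ = 360°·(9.0 d)/(29.5 d) = 109.8°.
cos 109.8° = (-0.339), so f = (1 − (-0.339))/2 = 0.670, so 67%.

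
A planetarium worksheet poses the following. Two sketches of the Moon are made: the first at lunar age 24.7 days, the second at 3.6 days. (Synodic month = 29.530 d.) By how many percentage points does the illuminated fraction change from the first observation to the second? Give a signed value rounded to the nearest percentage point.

θ₁ = 360° × 24.7/29.530 = 301.1°, f₁ = (1 − cos θ₁)/2 = 0.242.
θ₂ = 360° × 3.6/29.530 = 43.9°, f₂ = (1 − cos θ₂)/2 = 0.140.
Change = f₂ − f₁ = -0.102 → -10 percentage points.

-10 pp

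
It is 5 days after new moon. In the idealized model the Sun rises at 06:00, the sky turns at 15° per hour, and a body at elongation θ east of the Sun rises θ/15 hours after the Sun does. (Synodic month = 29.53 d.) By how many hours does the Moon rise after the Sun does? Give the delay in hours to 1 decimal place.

4.1 h

Phase angle: θ = 360°·(5 d)/(29.53 d) = 61.0°.
The Moon trails the Sun by θ/15 = 61.0/15 ≈ 4.06 hours.
So the Moon rises 4.06 h after the Sun.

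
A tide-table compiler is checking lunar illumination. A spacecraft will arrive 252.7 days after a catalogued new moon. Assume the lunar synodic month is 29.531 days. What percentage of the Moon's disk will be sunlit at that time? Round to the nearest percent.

97%

Reduce mod P: 252.7 − 8×29.531 = 16.45 d into the current lunation.
Phase angle: θ = 360°·(16.45 d)/(29.531 d) = 200.6°.
Illuminated fraction = (1 − cos 200.6°)/2 = (1 − (-0.936))/2 ≈ 0.968, so 97%.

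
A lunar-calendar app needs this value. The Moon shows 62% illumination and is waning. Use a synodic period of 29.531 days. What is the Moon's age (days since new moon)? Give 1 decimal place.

21.0 days

Invert f = (1 − cos θ)/2 to get cos θ = 1 − 2(0.62) = -0.240, hence θ₀ = arccos -0.240 = 103.9°.
Waning ⇒ past full, so θ = 360° − 103.9° = 256.1°.
At 360°/29.531 d per day, 256.1° corresponds to 21.01 days.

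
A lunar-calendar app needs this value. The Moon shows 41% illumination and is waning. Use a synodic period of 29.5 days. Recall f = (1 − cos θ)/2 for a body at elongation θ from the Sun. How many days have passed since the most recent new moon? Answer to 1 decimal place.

23.0 days

cos θ = 1 − 2f = 0.180, giving a principal value of 79.6°.
Waning ⇒ past full, so θ = 360° − 79.6° = 280.4°.
Age = 29.5 × 280.4°/360° ≈ 22.97 days.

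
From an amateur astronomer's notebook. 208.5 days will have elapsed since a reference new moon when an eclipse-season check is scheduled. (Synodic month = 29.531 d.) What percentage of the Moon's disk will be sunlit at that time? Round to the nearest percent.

4%

Reduce mod P: 208.5 − 7×29.531 = 1.78 d into the current lunation.
Phase angle: θ = 360°·(1.78 d)/(29.531 d) = 21.7°.
With cos θ = 0.929, the lit fraction is (1 − 0.929)/2 ≈ 0.036, so 4%.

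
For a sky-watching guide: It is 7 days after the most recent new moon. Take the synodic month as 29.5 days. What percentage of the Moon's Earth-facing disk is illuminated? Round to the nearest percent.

Elongation θ = 360° × 7/29.5 ≈ 85.4°.
cos 85.4° = 0.080, so f = (1 − 0.080)/2 = 0.460, so 46%.

46%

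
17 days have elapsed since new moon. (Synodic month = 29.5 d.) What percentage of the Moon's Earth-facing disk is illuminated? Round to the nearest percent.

94%

Elongation θ = 360° × 17/29.5 ≈ 207.5°.
Illuminated fraction = (1 − cos 207.5°)/2 = (1 − (-0.887))/2 ≈ 0.944, so 94%.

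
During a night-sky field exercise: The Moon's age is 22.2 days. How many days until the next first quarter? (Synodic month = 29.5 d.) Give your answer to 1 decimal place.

First quarter is 0.25 of the way through the cycle: age 0.25 × 29.5 = 7.375 d.
Already past this cycle's first quarter; the next is at 7.375 + 29.5 = 36.875 d, so 36.875 − 22.2 = 14.675 days.

14.7 days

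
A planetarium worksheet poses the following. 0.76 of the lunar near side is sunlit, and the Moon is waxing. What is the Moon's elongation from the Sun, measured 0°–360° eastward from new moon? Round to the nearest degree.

121°

cos θ = 1 − 2f = -0.520, giving a principal value of 121.3°.
The Moon is waxing (0°–180°), so θ = 121.3° directly.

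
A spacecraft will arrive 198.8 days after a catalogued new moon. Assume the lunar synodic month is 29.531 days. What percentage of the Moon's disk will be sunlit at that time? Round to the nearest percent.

56%

198.8 d spans 6 complete synodic months (6 × 29.531 = 177.19 d) plus 21.61 d.
The Moon has covered 21.61/29.531 of its cycle, so θ ≈ 360° × 21.61/29.531 = 263.5°.
With cos θ = (-0.113), the lit fraction is (1 − (-0.113))/2 ≈ 0.557, so 56%.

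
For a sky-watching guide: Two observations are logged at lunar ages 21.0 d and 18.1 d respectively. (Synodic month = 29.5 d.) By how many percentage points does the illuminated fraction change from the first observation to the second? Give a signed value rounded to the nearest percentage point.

θ₁ = 360° × 21.0/29.5 = 256.3°, f₁ = (1 − cos θ₁)/2 = 0.619.
θ₂ = 360° × 18.1/29.5 = 220.9°, f₂ = (1 − cos θ₂)/2 = 0.878.
Change = f₂ − f₁ = +0.259 → +26 percentage points.

+26 percentage points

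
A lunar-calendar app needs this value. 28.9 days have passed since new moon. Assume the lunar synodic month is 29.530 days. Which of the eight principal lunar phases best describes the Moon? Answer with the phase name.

new moon

At 28.9/29.530 of the cycle, θ ≈ 352° — the new moon range.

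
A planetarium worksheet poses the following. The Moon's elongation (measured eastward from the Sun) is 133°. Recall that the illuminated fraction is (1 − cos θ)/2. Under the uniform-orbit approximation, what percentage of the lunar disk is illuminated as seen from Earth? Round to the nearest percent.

Half-versine of 133°: (1 − (-0.682))/2 = 0.841, i.e. 84%.

84%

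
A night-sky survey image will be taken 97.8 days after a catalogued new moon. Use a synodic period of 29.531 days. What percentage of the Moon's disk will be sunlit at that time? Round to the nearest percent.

97.8 d spans 3 complete synodic months (3 × 29.531 = 88.59 d) plus 9.21 d.
The Moon has covered 9.21/29.531 of its cycle, so θ ≈ 360° × 9.21/29.531 = 112.2°.
With cos θ = (-0.378), the lit fraction is (1 − (-0.378))/2 ≈ 0.689, so 69%.

69%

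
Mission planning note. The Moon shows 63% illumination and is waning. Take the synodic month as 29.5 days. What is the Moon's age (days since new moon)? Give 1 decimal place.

From f = (1 − cos θ)/2: cos θ = 1 − 2×0.63 = -0.260; arccos → 105.1°.
Waning ⇒ past full, so θ = 360° − 105.1° = 254.9°.
That fraction of the synodic month is 254.9/360 × 29.5 d ≈ 20.89 d.

20.9 days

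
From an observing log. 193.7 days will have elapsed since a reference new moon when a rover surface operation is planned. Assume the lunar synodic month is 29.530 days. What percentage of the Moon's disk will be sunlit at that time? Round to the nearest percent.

97%

193.7 d spans 6 complete synodic months (6 × 29.530 = 177.18 d) plus 16.52 d.
Elongation θ = 360° × 16.52/29.530 ≈ 201.4°.
cos 201.4° = (-0.931), so f = (1 − (-0.931))/2 = 0.966, so 97%.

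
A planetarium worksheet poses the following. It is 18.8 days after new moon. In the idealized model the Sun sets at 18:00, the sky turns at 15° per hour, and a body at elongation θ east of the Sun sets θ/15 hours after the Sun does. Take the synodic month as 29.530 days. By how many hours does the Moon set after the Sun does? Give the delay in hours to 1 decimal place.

Phase angle: θ = 360°·(18.8 d)/(29.530 d) = 229.2°.
Delay after the Sun = 229.2° / (15°/h) ≈ 15.28 h.
So the Moon sets 15.28 h after the Sun.

15.3 h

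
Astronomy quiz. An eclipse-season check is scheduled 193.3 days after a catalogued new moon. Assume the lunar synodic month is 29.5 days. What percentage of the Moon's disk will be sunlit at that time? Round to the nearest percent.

97%

193.3 d spans 6 complete synodic months (6 × 29.5 = 177.00 d) plus 16.30 d.
Phase angle: θ = 360°·(16.30 d)/(29.5 d) = 198.9°.
Illuminated fraction = (1 − cos 198.9°)/2 = (1 − (-0.946))/2 ≈ 0.973, so 97%.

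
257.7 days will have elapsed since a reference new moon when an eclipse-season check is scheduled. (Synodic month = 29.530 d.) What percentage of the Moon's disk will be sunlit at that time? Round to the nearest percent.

57%

257.7 d spans 8 complete synodic months (8 × 29.530 = 236.24 d) plus 21.46 d.
Elongation θ = 360° × 21.46/29.530 ≈ 261.6°.
With cos θ = (-0.146), the lit fraction is (1 − (-0.146))/2 ≈ 0.573, so 57%.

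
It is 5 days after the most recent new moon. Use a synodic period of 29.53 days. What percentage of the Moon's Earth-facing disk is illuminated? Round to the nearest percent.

Elongation θ = 360° × 5/29.53 ≈ 61.0°.
Illuminated fraction = (1 − cos 61.0°)/2 = (1 − 0.485)/2 ≈ 0.257, so 26%.

26%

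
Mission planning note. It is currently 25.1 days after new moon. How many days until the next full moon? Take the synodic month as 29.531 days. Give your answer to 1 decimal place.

19.2 days

Full moon is 0.5 of the way through the cycle: age 0.5 × 29.531 = 14.765 d.
This lunation's full moon (14.765 d) has passed, so add one period: 44.296 − 25.1 = 19.196 days.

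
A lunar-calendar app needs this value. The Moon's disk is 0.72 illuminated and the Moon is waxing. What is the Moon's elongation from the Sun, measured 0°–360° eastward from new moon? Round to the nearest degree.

116°

cos θ = 1 − 2f = -0.440, giving a principal value of 116.1°.
Waxing ⇒ before full, so θ = 116.1°.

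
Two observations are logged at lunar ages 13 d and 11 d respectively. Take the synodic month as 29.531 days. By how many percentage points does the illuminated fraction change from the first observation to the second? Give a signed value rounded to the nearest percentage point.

-12 pp

First observation: θ = 360°·13/29.531 = 158.5°, so f = 0.965.
Second observation: θ = 134.1°, f = 0.848.
Δf = 0.848 − 0.965 = -0.117, i.e. -12 pp.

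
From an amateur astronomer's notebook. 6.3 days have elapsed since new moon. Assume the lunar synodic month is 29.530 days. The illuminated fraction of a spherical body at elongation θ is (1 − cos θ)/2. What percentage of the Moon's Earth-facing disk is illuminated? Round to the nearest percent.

39%

Phase angle: θ = 360°·(6.3 d)/(29.530 d) = 76.8°.
Illuminated fraction = (1 − cos 76.8°)/2 = (1 − 0.228)/2 ≈ 0.386, so 39%.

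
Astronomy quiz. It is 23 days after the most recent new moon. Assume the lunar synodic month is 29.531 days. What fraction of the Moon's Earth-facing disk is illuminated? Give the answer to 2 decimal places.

0.41

The Moon has covered 23/29.531 of its cycle, so θ ≈ 360° × 23/29.531 = 280.4°.
Illuminated fraction = (1 − cos 280.4°)/2 = (1 − 0.180)/2 ≈ 0.410.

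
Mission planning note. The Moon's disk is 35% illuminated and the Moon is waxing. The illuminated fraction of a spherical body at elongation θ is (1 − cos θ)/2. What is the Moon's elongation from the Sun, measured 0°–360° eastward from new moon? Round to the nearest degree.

73°

From f = (1 − cos θ)/2: cos θ = 1 − 2×0.35 = 0.300; arccos → 72.5°.
Before full moon the principal value applies: θ = 72.5°.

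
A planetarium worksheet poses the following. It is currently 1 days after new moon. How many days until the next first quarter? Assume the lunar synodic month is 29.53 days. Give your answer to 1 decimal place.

6.4 days

First quarter is 0.25 of the way through the cycle: age 0.25 × 29.53 = 7.383 d.
So 6.383 days remain (7.383 − 1).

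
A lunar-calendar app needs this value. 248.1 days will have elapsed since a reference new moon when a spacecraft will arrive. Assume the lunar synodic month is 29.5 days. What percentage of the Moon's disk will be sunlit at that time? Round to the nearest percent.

92%

Reduce mod P: 248.1 − 8×29.5 = 12.10 d into the current lunation.
The Moon has covered 12.10/29.5 of its cycle, so θ ≈ 360° × 12.10/29.5 = 147.7°.
Illuminated fraction = (1 − cos 147.7°)/2 = (1 − (-0.845))/2 ≈ 0.922, so 92%.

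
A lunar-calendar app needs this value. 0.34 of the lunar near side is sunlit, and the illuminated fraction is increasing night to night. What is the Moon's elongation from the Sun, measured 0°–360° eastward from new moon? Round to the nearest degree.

Invert f = (1 − cos θ)/2 to get cos θ = 1 − 2(0.34) = 0.320, hence θ₀ = arccos 0.320 = 71.3°.
Before full moon the principal value applies: θ = 71.3°.

71°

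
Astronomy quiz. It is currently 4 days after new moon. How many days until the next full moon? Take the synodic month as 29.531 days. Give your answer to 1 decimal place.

10.8 days

Full moon occurs at elongation 180°, i.e. at age 29.531 × 180/360 = 14.765 d.
That is 14.765 − 4 = 10.765 days ahead.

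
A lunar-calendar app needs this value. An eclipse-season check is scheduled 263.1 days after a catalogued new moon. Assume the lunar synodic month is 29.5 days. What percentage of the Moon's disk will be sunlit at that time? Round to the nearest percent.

6%

263.1 d spans 8 complete synodic months (8 × 29.5 = 236.00 d) plus 27.10 d.
Phase angle: θ = 360°·(27.10 d)/(29.5 d) = 330.7°.
Illuminated fraction = (1 − cos 330.7°)/2 = (1 − 0.872)/2 ≈ 0.064, so 6%.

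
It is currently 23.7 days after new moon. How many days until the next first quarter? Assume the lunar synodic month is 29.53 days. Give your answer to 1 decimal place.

13.2 days

First quarter occurs at elongation 90°, i.e. at age 29.53 × 90/360 = 7.383 d.
This lunation's first quarter (7.383 d) has passed, so add one period: 36.913 − 23.7 = 13.213 days.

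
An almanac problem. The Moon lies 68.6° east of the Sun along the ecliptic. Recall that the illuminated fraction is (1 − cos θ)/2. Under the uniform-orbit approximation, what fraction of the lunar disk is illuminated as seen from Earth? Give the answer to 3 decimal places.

0.318

f = (1 − cos 68.6°)/2 = (1 − 0.365)/2 ≈ 0.318.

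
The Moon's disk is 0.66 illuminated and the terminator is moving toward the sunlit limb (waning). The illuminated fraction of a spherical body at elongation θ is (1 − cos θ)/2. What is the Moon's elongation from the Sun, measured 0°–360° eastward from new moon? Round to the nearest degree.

251°

From f = (1 − cos θ)/2: cos θ = 1 − 2×0.66 = -0.320; arccos → 108.7°.
A waning Moon lies in 180°–360°, so θ = 360° − 108.7° = 251.3°.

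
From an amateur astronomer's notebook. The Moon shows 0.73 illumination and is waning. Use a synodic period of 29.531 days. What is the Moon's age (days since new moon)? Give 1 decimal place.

19.9 days

From f = (1 − cos θ)/2: cos θ = 1 − 2×0.73 = -0.460; arccos → 117.4°.
Waning ⇒ past full, so θ = 360° − 117.4° = 242.6°.
That fraction of the synodic month is 242.6/360 × 29.531 d ≈ 19.90 d.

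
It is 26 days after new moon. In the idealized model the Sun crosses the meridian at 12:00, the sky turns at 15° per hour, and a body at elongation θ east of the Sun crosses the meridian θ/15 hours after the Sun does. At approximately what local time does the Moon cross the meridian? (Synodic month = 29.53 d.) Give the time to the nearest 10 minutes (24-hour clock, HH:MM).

Elongation θ = 360° × 26/29.53 ≈ 317.0°.
Delay after the Sun = 317.0° / (15°/h) ≈ 21.13 h.
12:00 + 21.131 h ≈ 09:08 → 09:10 to the nearest ten minutes.

09:10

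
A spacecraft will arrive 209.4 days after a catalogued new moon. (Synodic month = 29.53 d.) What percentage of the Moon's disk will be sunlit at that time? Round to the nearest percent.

209.4 d spans 7 complete synodic months (7 × 29.53 = 206.71 d) plus 2.69 d.
Phase angle: θ = 360°·(2.69 d)/(29.53 d) = 32.8°.
With cos θ = 0.841, the lit fraction is (1 − 0.841)/2 ≈ 0.080, so 8%.

8%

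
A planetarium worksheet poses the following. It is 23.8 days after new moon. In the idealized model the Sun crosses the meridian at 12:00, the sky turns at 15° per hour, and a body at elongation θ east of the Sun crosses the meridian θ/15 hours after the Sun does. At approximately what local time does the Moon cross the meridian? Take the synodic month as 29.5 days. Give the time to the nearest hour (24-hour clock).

The Moon has covered 23.8/29.5 of its cycle, so θ ≈ 360° × 23.8/29.5 = 290.4°.
The Moon trails the Sun by θ/15 = 290.4/15 ≈ 19.36 hours.
12:00 + 19.36 h ≈ 07:22 → 07:00 to the nearest hour.

07:00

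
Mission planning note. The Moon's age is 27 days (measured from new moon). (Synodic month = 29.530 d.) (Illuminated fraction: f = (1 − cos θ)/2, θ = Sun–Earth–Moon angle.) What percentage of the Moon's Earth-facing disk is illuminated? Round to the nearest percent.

The Moon has covered 27/29.530 of its cycle, so θ ≈ 360° × 27/29.530 = 329.2°.
With cos θ = 0.859, the lit fraction is (1 − 0.859)/2 ≈ 0.071, so 7%.

7%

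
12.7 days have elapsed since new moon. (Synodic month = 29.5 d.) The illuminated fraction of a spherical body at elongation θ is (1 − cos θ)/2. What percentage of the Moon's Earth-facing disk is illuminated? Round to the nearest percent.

Phase angle: θ = 360°·(12.7 d)/(29.5 d) = 155.0°.
With cos θ = (-0.906), the lit fraction is (1 − (-0.906))/2 ≈ 0.953, so 95%.

95%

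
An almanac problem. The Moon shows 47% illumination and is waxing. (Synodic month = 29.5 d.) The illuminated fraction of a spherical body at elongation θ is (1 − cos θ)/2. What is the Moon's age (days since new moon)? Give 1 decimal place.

7.1 days

From f = (1 − cos θ)/2: cos θ = 1 − 2×0.47 = 0.060; arccos → 86.6°.
The Moon is waxing (0°–180°), so θ = 86.6° directly.
That fraction of the synodic month is 86.6/360 × 29.5 d ≈ 7.09 d.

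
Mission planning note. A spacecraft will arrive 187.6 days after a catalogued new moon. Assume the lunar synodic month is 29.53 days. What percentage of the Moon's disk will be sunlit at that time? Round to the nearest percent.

Reduce mod P: 187.6 − 6×29.53 = 10.42 d into the current lunation.
Phase angle: θ = 360°·(10.42 d)/(29.53 d) = 127.0°.
cos 127.0° = (-0.602), so f = (1 − (-0.602))/2 = 0.801, so 80%.

80%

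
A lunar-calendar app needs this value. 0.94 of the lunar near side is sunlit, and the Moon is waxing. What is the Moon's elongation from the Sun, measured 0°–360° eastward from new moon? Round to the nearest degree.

152°

cos θ = 1 − 2f = -0.880, giving a principal value of 151.6°.
Waxing ⇒ before full, so θ = 151.6°.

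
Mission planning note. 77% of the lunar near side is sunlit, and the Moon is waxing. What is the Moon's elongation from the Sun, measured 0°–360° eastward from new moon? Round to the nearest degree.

123°

Invert f = (1 − cos θ)/2 to get cos θ = 1 − 2(0.77) = -0.540, hence θ₀ = arccos -0.540 = 122.7°.
Before full moon the principal value applies: θ = 122.7°.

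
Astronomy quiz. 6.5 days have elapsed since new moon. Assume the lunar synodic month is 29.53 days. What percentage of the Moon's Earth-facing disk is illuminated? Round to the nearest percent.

Elongation θ = 360° × 6.5/29.53 ≈ 79.2°.
With cos θ = 0.187, the lit fraction is (1 − 0.187)/2 ≈ 0.407, so 41%.

41%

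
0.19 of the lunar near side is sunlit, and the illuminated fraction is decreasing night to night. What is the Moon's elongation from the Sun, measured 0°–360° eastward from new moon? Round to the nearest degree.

From f = (1 − cos θ)/2: cos θ = 1 − 2×0.19 = 0.620; arccos → 51.7°.
Waning ⇒ past full, so θ = 360° − 51.7° = 308.3°.

308°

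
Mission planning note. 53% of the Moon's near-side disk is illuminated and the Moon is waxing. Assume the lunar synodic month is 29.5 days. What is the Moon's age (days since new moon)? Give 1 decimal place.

From f = (1 − cos θ)/2: cos θ = 1 − 2×0.53 = -0.060; arccos → 93.4°.
The Moon is waxing (0°–180°), so θ = 93.4° directly.
That fraction of the synodic month is 93.4/360 × 29.5 d ≈ 7.66 d.

7.7 days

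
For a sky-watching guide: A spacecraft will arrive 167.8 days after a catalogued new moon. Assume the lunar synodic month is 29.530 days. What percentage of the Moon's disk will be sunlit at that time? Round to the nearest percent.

167.8/29.530 = 5.682 lunations, so 5 complete cycles and 20.15 d into the next.
The Moon has covered 20.15/29.530 of its cycle, so θ ≈ 360° × 20.15/29.530 = 245.6°.
With cos θ = (-0.412), the lit fraction is (1 − (-0.412))/2 ≈ 0.706, so 71%.

71%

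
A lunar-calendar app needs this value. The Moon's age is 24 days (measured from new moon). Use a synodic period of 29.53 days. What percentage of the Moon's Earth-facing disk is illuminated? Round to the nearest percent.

Elongation θ = 360° × 24/29.53 ≈ 292.6°.
cos 292.6° = 0.384, so f = (1 − 0.384)/2 = 0.308, so 31%.

31%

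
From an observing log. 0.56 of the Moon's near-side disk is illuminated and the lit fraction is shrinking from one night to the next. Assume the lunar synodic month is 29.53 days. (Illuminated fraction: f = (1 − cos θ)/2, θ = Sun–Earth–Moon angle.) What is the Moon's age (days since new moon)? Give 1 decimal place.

21.6 days

Invert f = (1 − cos θ)/2 to get cos θ = 1 − 2(0.56) = -0.120, hence θ₀ = arccos -0.120 = 96.9°.
Waning ⇒ past full, so θ = 360° − 96.9° = 263.1°.
That fraction of the synodic month is 263.1/360 × 29.53 d ≈ 21.58 d.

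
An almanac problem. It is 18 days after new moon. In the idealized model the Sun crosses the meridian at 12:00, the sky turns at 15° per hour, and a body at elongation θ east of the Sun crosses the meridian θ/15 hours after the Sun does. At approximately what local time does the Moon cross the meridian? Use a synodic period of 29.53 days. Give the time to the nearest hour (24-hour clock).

Elongation θ = 360° × 18/29.53 ≈ 219.4°.
The Moon trails the Sun by θ/15 = 219.4/15 ≈ 14.63 hours.
12:00 + 14.63 h ≈ 02:38 → 03:00 to the nearest hour.

03:00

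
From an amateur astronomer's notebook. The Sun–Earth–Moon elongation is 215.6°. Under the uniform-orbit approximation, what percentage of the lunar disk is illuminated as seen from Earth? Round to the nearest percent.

91%

cos 215.6° = (-0.813), so f = (1 − (-0.813))/2 = 0.907, i.e. 91%.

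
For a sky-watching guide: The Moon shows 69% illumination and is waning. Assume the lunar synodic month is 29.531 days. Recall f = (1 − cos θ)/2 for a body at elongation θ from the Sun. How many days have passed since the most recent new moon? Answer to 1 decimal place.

From f = (1 − cos θ)/2: cos θ = 1 − 2×0.69 = -0.380; arccos → 112.3°.
Since the Moon is past full (waning), take the reflex angle: θ = 360° − 112.3° = 247.7°.
That fraction of the synodic month is 247.7/360 × 29.531 d ≈ 20.32 d.

20.3 days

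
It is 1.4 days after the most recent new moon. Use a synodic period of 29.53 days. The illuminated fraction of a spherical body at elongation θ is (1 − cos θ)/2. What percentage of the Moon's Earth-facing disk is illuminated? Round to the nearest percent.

2%

Phase angle: θ = 360°·(1.4 d)/(29.53 d) = 17.1°.
With cos θ = 0.956, the lit fraction is (1 − 0.956)/2 ≈ 0.022, so 2%.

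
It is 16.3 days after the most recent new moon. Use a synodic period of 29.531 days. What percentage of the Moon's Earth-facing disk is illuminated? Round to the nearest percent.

97%

The Moon has covered 16.3/29.531 of its cycle, so θ ≈ 360° × 16.3/29.531 = 198.7°.
Illuminated fraction = (1 − cos 198.7°)/2 = (1 − (-0.947))/2 ≈ 0.974, so 97%.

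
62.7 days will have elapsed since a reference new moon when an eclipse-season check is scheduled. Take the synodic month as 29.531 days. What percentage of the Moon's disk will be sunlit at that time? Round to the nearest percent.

14%

62.7/29.531 = 2.123 lunations, so 2 complete cycles and 3.64 d into the next.
The Moon has covered 3.64/29.531 of its cycle, so θ ≈ 360° × 3.64/29.531 = 44.3°.
With cos θ = 0.715, the lit fraction is (1 − 0.715)/2 ≈ 0.142, so 14%.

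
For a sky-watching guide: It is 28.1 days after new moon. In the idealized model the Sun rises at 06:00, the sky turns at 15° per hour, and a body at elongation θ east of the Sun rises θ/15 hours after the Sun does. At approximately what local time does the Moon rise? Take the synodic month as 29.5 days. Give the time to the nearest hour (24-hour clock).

05:00

The Moon has covered 28.1/29.5 of its cycle, so θ ≈ 360° × 28.1/29.5 = 342.9°.
Delay after the Sun = 342.9° / (15°/h) ≈ 22.86 h.
06:00 + 22.86 h ≈ 04:52 → 05:00 to the nearest hour.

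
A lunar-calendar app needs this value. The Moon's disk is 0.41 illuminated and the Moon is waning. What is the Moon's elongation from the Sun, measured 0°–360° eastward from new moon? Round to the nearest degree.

cos θ = 1 − 2f = 0.180, giving a principal value of 79.6°.
Since the Moon is past full (waning), take the reflex angle: θ = 360° − 79.6° = 280.4°.

280°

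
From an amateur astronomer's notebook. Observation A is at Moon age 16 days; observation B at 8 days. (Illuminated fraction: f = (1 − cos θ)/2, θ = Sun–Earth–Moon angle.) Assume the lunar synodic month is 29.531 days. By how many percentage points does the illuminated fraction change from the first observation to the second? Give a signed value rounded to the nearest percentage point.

-42 percentage points

First observation: θ = 360°·16/29.531 = 195.0°, so f = 0.983.
Second observation: θ = 97.5°, f = 0.565.
Δf = 0.565 − 0.983 = -0.417, i.e. -42 pp.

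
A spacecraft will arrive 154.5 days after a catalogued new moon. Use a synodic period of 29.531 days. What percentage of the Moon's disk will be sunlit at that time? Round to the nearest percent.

154.5 d spans 5 complete synodic months (5 × 29.531 = 147.66 d) plus 6.84 d.
Phase angle: θ = 360°·(6.84 d)/(29.531 d) = 83.4°.
With cos θ = 0.114, the lit fraction is (1 − 0.114)/2 ≈ 0.443, so 44%.

44%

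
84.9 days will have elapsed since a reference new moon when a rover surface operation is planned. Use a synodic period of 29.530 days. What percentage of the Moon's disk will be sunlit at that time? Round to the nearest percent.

84.9 d spans 2 complete synodic months (2 × 29.530 = 59.06 d) plus 25.84 d.
Elongation θ = 360° × 25.84/29.530 ≈ 315.0°.
cos 315.0° = 0.707, so f = (1 − 0.707)/2 = 0.146, so 15%.

15%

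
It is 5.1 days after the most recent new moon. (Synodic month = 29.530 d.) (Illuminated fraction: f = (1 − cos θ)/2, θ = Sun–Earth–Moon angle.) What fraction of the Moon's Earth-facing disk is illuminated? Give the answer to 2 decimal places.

0.27

The Moon has covered 5.1/29.530 of its cycle, so θ ≈ 360° × 5.1/29.530 = 62.2°.
Illuminated fraction = (1 − cos 62.2°)/2 = (1 − 0.467)/2 ≈ 0.267.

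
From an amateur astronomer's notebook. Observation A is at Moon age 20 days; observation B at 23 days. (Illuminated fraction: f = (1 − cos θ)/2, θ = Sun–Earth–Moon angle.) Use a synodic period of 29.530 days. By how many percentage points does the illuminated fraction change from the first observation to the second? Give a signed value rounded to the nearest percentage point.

θ₁ = 360° × 20/29.530 = 243.8°, f₁ = (1 − cos θ₁)/2 = 0.721.
θ₂ = 360° × 23/29.530 = 280.4°, f₂ = (1 − cos θ₂)/2 = 0.410.
Change = f₂ − f₁ = -0.311 → -31 percentage points.

-31 percentage points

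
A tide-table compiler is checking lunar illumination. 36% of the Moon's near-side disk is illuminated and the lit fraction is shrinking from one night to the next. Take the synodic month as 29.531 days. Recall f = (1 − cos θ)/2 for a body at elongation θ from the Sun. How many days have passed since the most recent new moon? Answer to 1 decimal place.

23.5 days

Invert f = (1 − cos θ)/2 to get cos θ = 1 − 2(0.36) = 0.280, hence θ₀ = arccos 0.280 = 73.7°.
Since the Moon is past full (waning), take the reflex angle: θ = 360° − 73.7° = 286.3°.
At 360°/29.531 d per day, 286.3° corresponds to 23.48 days.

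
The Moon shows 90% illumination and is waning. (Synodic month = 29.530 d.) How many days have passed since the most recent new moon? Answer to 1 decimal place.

17.8 days

Invert f = (1 − cos θ)/2 to get cos θ = 1 − 2(0.90) = -0.800, hence θ₀ = arccos -0.800 = 143.1°.
A waning Moon lies in 180°–360°, so θ = 360° − 143.1° = 216.9°.
At 360°/29.530 d per day, 216.9° corresponds to 17.79 days.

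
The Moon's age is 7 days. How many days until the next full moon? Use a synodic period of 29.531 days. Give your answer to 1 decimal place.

7.8 days

Full moon is 0.5 of the way through the cycle: age 0.5 × 29.531 = 14.765 d.
That is 14.765 − 7 = 7.765 days ahead.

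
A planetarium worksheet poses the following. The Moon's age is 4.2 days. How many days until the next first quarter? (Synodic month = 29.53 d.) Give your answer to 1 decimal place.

3.2 days

First quarter occurs at elongation 90°, i.e. at age 29.53 × 90/360 = 7.383 d.
So 3.183 days remain (7.383 − 4.2).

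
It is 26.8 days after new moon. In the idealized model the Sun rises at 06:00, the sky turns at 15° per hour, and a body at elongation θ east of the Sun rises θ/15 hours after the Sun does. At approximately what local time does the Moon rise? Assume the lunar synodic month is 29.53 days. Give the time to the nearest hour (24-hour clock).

Elongation θ = 360° × 26.8/29.53 ≈ 326.7°.
Delay after the Sun = 326.7° / (15°/h) ≈ 21.78 h.
06:00 + 21.78 h ≈ 03:47 → 04:00 to the nearest hour.

04:00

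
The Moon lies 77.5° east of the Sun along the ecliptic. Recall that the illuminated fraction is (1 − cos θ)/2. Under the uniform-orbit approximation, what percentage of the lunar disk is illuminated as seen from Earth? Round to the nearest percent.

39%

cos 77.5° = 0.216, so f = (1 − 0.216)/2 = 0.392, i.e. 39%.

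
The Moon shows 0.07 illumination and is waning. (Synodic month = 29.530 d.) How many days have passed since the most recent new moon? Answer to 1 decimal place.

From f = (1 − cos θ)/2: cos θ = 1 − 2×0.07 = 0.860; arccos → 30.7°.
Since the Moon is past full (waning), take the reflex angle: θ = 360° − 30.7° = 329.3°.
Age = 29.530 × 329.3°/360° ≈ 27.01 days.

27.0 days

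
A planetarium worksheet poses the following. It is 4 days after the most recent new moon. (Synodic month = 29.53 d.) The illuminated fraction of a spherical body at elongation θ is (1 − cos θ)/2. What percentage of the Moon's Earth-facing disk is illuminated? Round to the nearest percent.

Elongation θ = 360° × 4/29.53 ≈ 48.8°.
Illuminated fraction = (1 − cos 48.8°)/2 = (1 − 0.659)/2 ≈ 0.170, so 17%.

17%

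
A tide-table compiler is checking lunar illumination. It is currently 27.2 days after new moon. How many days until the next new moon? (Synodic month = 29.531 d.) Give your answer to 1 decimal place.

One full lunation from the last new moon is 29.531 d; remaining = 29.531 − 27.2 = 2.331 d.

2.3 days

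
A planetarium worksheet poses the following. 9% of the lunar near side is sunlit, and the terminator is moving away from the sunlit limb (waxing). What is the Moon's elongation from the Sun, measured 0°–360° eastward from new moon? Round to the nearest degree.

From f = (1 − cos θ)/2: cos θ = 1 − 2×0.09 = 0.820; arccos → 34.9°.
Waxing ⇒ before full, so θ = 34.9°.

35°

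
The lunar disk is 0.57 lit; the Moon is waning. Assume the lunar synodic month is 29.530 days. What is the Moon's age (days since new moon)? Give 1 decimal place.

21.5 days

From f = (1 − cos θ)/2: cos θ = 1 − 2×0.57 = -0.140; arccos → 98.0°.
Waning ⇒ past full, so θ = 360° − 98.0° = 262.0°.
Age = 29.530 × 262.0°/360° ≈ 21.49 days.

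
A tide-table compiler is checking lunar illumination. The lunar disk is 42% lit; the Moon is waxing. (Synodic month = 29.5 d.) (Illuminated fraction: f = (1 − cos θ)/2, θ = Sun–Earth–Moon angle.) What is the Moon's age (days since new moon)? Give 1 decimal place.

6.6 days

cos θ = 1 − 2f = 0.160, giving a principal value of 80.8°.
Before full moon the principal value applies: θ = 80.8°.
At 360°/29.5 d per day, 80.8° corresponds to 6.62 days.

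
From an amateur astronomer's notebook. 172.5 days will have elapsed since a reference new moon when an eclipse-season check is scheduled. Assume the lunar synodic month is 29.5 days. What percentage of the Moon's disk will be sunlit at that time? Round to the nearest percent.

21%

Reduce mod P: 172.5 − 5×29.5 = 25.00 d into the current lunation.
The Moon has covered 25.00/29.5 of its cycle, so θ ≈ 360° × 25.00/29.5 = 305.1°.
With cos θ = 0.575, the lit fraction is (1 − 0.575)/2 ≈ 0.213, so 21%.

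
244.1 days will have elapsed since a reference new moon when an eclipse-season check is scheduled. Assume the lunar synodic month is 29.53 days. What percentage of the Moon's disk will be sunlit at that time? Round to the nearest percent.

55%

244.1 d spans 8 complete synodic months (8 × 29.53 = 236.24 d) plus 7.86 d.
Phase angle: θ = 360°·(7.86 d)/(29.53 d) = 95.8°.
With cos θ = (-0.101), the lit fraction is (1 − (-0.101))/2 ≈ 0.551, so 55%.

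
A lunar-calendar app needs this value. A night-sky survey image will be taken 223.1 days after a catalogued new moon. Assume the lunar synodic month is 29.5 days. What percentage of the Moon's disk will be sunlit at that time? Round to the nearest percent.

223.1 d spans 7 complete synodic months (7 × 29.5 = 206.50 d) plus 16.60 d.
Elongation θ = 360° × 16.60/29.5 ≈ 202.6°.
Illuminated fraction = (1 − cos 202.6°)/2 = (1 − (-0.923))/2 ≈ 0.962, so 96%.

96%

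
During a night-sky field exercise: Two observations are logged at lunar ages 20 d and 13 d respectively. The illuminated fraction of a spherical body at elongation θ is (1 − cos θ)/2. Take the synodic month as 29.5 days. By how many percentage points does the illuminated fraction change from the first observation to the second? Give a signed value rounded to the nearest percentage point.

+25 pp

θ₁ = 360° × 20/29.5 = 244.1°, f₁ = (1 − cos θ₁)/2 = 0.719.
θ₂ = 360° × 13/29.5 = 158.6°, f₂ = (1 − cos θ₂)/2 = 0.966.
Change = f₂ − f₁ = +0.247 → +25 percentage points.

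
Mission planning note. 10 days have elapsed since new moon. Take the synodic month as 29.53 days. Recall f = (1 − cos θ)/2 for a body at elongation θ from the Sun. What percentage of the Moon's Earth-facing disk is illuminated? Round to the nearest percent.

76%

The Moon has covered 10/29.53 of its cycle, so θ ≈ 360° × 10/29.53 = 121.9°.
Illuminated fraction = (1 − cos 121.9°)/2 = (1 − (-0.529))/2 ≈ 0.764, so 76%.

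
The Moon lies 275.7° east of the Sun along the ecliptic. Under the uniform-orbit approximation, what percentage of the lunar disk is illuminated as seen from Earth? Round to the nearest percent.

45%

cos 275.7° = 0.099, so f = (1 − 0.099)/2 = 0.450, i.e. 45%.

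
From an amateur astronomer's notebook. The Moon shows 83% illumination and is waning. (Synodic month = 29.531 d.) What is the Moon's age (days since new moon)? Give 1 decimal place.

18.8 days

From f = (1 − cos θ)/2: cos θ = 1 − 2×0.83 = -0.660; arccos → 131.3°.
Since the Moon is past full (waning), take the reflex angle: θ = 360° − 131.3° = 228.7°.
That fraction of the synodic month is 228.7/360 × 29.531 d ≈ 18.76 d.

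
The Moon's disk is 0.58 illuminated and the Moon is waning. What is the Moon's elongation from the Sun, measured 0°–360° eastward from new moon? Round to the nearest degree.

261°

cos θ = 1 − 2f = -0.160, giving a principal value of 99.2°.
Waning ⇒ past full, so θ = 360° − 99.2° = 260.8°.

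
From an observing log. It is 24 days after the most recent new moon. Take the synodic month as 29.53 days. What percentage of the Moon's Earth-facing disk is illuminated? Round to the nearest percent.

31%

The Moon has covered 24/29.53 of its cycle, so θ ≈ 360° × 24/29.53 = 292.6°.
cos 292.6° = 0.384, so f = (1 − 0.384)/2 = 0.308, so 31%.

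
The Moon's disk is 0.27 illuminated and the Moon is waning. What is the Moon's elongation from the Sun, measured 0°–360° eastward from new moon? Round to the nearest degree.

297°

cos θ = 1 − 2f = 0.460, giving a principal value of 62.6°.
Waning ⇒ past full, so θ = 360° − 62.6° = 297.4°.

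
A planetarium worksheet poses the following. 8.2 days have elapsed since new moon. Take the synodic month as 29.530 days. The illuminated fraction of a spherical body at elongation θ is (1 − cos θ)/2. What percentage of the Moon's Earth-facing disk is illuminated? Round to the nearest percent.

59%

Phase angle: θ = 360°·(8.2 d)/(29.530 d) = 100.0°.
cos 100.0° = (-0.173), so f = (1 − (-0.173))/2 = 0.587, so 59%.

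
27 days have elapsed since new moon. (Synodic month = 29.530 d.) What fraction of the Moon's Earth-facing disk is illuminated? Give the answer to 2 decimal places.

The Moon has covered 27/29.530 of its cycle, so θ ≈ 360° × 27/29.530 = 329.2°.
Illuminated fraction = (1 − cos 329.2°)/2 = (1 − 0.859)/2 ≈ 0.071.

0.07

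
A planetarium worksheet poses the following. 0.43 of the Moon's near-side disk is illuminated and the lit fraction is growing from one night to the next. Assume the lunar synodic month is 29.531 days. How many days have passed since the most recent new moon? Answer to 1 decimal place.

6.7 days

Invert f = (1 − cos θ)/2 to get cos θ = 1 − 2(0.43) = 0.140, hence θ₀ = arccos 0.140 = 82.0°.
Before full moon the principal value applies: θ = 82.0°.
At 360°/29.531 d per day, 82.0° corresponds to 6.72 days.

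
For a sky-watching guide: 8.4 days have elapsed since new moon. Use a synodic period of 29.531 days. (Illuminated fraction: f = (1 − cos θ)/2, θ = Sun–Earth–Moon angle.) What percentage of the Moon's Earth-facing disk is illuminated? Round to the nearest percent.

Elongation θ = 360° × 8.4/29.531 ≈ 102.4°.
Illuminated fraction = (1 − cos 102.4°)/2 = (1 − (-0.215))/2 ≈ 0.607, so 61%.

61%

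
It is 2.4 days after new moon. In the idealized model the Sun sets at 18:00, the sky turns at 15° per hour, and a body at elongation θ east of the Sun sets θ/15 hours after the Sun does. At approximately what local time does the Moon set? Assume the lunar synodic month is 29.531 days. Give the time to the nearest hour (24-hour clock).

20:00

Phase angle: θ = 360°·(2.4 d)/(29.531 d) = 29.3°.
Delay after the Sun = 29.3° / (15°/h) ≈ 1.95 h.
18:00 + 1.95 h ≈ 19:57 → 20:00 to the nearest hour.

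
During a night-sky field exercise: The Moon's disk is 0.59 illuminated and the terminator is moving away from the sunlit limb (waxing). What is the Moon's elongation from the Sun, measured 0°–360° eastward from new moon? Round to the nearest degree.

cos θ = 1 − 2f = -0.180, giving a principal value of 100.4°.
Before full moon the principal value applies: θ = 100.4°.

100°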